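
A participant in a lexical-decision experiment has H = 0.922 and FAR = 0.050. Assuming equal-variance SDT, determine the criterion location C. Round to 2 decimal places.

C = 0.11

Φ⁻¹(H) = 1.4187
Φ⁻¹(FA) = -1.6449
c = −½·[z(H) + z(FA)] = −0.5 × (1.4187 + (-1.6449)) = 0.1131
c > 0: the participant has a conservative response bias.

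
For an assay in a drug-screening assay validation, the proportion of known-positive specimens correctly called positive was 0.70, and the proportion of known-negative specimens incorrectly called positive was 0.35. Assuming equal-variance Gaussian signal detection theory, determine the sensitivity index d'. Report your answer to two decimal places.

Φ⁻¹(0.70) = 0.524, Φ⁻¹(0.35) = -0.385
d' = z(H) − z(FA) = 0.524 − (-0.385) = 0.909

d' = 0.91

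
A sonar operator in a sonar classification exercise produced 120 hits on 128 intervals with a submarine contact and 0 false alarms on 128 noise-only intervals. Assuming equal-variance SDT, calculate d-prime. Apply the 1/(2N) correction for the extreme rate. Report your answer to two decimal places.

The false-alarm rate is 0/128 = 0, so apply the 1/(2N) correction: FA → 1/(2·128) = 0.00391.
z(H) = z(0.93750) = 1.534
z(FA) = z(0.00391) = -2.660
d' = 1.534 − (-2.660) = 4.194

d-prime = 4.19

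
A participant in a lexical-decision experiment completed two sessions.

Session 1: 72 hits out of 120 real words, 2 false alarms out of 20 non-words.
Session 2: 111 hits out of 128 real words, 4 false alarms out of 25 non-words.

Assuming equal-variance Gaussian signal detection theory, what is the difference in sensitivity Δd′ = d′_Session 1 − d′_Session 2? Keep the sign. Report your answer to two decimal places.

Δd′ = -0.57

Session 1: z(0.6000) = 0.253, z(0.1000) = -1.282, d' = 1.535
Session 2: z(0.8672) = 1.113, z(0.1600) = -0.994, d' = 2.107
Δd' = d'_Session 1 − d'_Session 2 = 1.535 − 2.107 = -0.572
Session 2 has the higher sensitivity.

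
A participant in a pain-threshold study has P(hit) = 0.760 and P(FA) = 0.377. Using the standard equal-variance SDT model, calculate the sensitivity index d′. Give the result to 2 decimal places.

Φ⁻¹(H) = Φ⁻¹(0.760) = 0.706
Φ⁻¹(FA) = Φ⁻¹(0.377) = -0.313
d' = z(H) − z(FA) = 0.706 − (-0.313) = 1.019

d′ = 1.02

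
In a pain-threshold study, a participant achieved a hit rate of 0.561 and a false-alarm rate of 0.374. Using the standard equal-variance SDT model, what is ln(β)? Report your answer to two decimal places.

ln β = 0.04

z(H) = 0.154
z(FA) = -0.321
ln β = −½·[z(H)² − z(FA)²] = −0.5 × (0.024 − 0.103) = 0.0395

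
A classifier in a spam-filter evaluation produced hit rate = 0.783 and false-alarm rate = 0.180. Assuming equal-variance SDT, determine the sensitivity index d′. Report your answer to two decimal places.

z(H) = 0.7824
z(FA) = -0.9154
d' = z(H) − z(FA) = 0.7824 − (-0.9154) = 1.6978

d′ = 1.70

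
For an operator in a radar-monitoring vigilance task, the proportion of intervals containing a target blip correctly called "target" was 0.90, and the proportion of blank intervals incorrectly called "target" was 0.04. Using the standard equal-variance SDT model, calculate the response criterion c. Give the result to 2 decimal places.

c = 0.23

z(0.90) = 1.282, z(0.04) = -1.751
c = −½·[z(H) + z(FA)] = −0.5 × (1.282 + (-1.751)) = 0.2345
c > 0: the operator has a conservative response bias.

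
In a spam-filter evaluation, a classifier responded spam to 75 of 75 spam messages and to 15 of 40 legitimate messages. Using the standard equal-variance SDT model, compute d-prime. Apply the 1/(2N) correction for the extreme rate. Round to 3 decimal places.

The hit rate is 75/75 = 1, so apply the 1/(2N) correction: H → 1 − 1/(2·75) = 0.99333.
z(H) = z(0.99333) = 2.4746
z(FA) = z(0.37500) = -0.3186
d' = 2.4746 − (-0.3186) = 2.7932

d-prime = 2.793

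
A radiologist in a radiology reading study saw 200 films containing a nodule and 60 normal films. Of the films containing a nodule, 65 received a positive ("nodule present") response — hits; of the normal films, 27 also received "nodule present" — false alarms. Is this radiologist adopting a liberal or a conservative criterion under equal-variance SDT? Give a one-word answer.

z(H) = -0.454, z(FA) = -0.126
c = −½·(z(H) + z(FA)) = 0.290
c > 0 → conservative criterion (biased toward responding “no”).

conservative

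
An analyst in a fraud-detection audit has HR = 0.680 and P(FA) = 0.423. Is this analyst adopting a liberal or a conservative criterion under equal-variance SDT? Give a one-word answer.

z(H) = 0.468, z(FA) = -0.194
c = −½·(z(H) + z(FA)) = -0.137
c < 0 → liberal criterion (biased toward responding “yes”).

liberal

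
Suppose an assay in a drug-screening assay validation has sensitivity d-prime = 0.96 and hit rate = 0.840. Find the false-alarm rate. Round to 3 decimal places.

false-alarm rate = 0.514

z(hit rate) = z(0.840) = 0.9945
z(FA) = z(H) − d' = 0.9945 − 0.96 = 0.0345
false-alarm rate = Φ(0.0345) = 0.5138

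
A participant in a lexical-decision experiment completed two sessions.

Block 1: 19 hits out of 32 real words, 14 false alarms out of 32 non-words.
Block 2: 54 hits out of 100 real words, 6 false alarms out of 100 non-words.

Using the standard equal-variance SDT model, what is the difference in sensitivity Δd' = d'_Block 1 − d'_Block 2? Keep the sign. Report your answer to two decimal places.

Δd' = -1.26

Block 1: z(0.5938) = 0.237, z(0.4375) = -0.157, d' = 0.394
Block 2: z(0.5400) = 0.100, z(0.0600) = -1.555, d' = 1.655
Δd' = d'_Block 1 − d'_Block 2 = 0.394 − 1.655 = -1.261
Block 2 has the higher sensitivity.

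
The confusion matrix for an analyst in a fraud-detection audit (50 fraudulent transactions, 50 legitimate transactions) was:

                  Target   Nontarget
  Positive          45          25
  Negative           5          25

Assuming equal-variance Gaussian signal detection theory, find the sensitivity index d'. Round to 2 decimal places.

H = 45/50 = 0.9000
FA = 25/50 = 0.5000
z(H) = 1.282
z(FA) = 0.000
d' = z(H) − z(FA) = 1.282 − 0.000 = 1.282

d' = 1.28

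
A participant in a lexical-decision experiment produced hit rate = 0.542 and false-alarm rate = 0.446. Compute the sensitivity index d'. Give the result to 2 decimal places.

Φ⁻¹(H) = Φ⁻¹(0.542) = 0.105
Φ⁻¹(FA) = Φ⁻¹(0.446) = -0.136
d' = z(H) − z(FA) = 0.105 − (-0.136) = 0.241

d' = 0.24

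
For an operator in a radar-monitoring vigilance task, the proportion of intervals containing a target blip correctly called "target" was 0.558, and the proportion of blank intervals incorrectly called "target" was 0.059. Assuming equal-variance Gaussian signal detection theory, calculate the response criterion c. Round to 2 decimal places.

c = 0.71

z(H) = z(0.558) = 0.1459
z(FA) = z(0.059) = -1.5632
c = −½·[z(H) + z(FA)] = −0.5 × (0.1459 + (-1.5632)) = 0.70865
c > 0: the operator has a conservative response bias.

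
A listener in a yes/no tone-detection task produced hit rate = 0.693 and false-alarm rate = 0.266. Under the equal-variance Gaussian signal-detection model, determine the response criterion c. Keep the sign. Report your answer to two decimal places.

c = 0.06

z(H) = z(0.693) = 0.504
z(FA) = z(0.266) = -0.625
c = −½·[z(H) + z(FA)] = −0.5 × (0.504 + (-0.625)) = 0.0605
c > 0: the listener has a conservative response bias.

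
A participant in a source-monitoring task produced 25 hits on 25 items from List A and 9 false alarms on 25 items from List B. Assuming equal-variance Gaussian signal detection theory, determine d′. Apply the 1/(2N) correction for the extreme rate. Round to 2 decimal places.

d′ = 2.41

The hit rate is 25/25 = 1, so apply the 1/(2N) correction: H → 1 − 1/(2·25) = 0.98000.
z(H) = z(0.98000) = 2.054
z(FA) = z(0.36000) = -0.358
d' = 2.054 − (-0.358) = 2.412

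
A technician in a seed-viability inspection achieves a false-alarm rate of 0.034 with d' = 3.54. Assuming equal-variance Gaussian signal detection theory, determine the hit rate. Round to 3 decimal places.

z(false-alarm rate) = z(0.034) = -1.8250
z(H) = z(FA) + d' = -1.8250 + 3.54 = 1.7150
hit rate = Φ(1.7150) = 0.9568

hit rate = 0.957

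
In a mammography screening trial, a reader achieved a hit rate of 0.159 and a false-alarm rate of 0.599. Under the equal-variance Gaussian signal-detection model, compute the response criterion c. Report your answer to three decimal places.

Φ⁻¹(H) = -0.9986
Φ⁻¹(FA) = 0.2508
c = −½·[z(H) + z(FA)] = −0.5 × (-0.9986 + 0.2508) = 0.3739

c = 0.374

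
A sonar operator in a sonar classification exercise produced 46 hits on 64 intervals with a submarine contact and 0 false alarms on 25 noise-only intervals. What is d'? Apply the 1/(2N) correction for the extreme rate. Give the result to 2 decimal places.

d' = 2.63

The false-alarm rate is 0/25 = 0, so apply the 1/(2N) correction: FA → 1/(2·25) = 0.02000.
z(H) = z(0.71875) = 0.579
z(FA) = z(0.02000) = -2.054
d' = 0.579 − (-2.054) = 2.633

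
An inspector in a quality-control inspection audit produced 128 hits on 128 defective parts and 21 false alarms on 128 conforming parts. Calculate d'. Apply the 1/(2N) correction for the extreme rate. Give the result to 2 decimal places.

d' = 3.64

The hit rate is 128/128 = 1, so apply the 1/(2N) correction: H → 1 − 1/(2·128) = 0.99609.
z(H) = z(0.99609) = 2.660
z(FA) = z(0.16406) = -0.978
d' = 2.660 − (-0.978) = 3.638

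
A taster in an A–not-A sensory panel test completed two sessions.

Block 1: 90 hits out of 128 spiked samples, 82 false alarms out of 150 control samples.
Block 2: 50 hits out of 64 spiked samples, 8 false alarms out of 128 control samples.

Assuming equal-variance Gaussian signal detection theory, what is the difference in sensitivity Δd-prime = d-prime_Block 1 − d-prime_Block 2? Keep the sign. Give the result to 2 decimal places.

Δd-prime = -1.89

Block 1: z(0.7031) = 0.533, z(0.5467) = 0.117, d' = 0.416
Block 2: z(0.7812) = 0.776, z(0.0625) = -1.534, d' = 2.310
Δd' = d'_Block 1 − d'_Block 2 = 0.416 − 2.310 = -1.894
Block 2 has the higher sensitivity.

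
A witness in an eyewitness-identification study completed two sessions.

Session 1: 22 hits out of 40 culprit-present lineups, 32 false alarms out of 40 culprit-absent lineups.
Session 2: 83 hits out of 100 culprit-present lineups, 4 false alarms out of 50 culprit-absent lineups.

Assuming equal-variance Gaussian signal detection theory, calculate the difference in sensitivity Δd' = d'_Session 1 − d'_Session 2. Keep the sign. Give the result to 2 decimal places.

Δd' = -3.08

Session 1: z(0.5500) = 0.126, z(0.8000) = 0.842, d' = -0.716
Session 2: z(0.8300) = 0.954, z(0.0800) = -1.405, d' = 2.359
Δd' = d'_Session 1 − d'_Session 2 = -0.716 − 2.359 = -3.075
Session 2 has the higher sensitivity.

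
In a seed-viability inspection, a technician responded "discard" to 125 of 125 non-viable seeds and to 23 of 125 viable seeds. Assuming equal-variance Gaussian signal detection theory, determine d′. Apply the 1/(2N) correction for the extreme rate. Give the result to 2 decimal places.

The hit rate is 125/125 = 1, so apply the 1/(2N) correction: H → 1 − 1/(2·125) = 0.99600.
z(H) = z(0.99600) = 2.652
z(FA) = z(0.18400) = -0.900
d' = 2.652 − (-0.900) = 3.552

d′ = 3.55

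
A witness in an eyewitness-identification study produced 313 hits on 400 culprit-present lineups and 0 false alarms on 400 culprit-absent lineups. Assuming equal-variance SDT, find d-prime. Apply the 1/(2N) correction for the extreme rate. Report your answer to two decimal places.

The false-alarm rate is 0/400 = 0, so apply the 1/(2N) correction: FA → 1/(2·400) = 0.00125.
z(H) = z(0.78250) = 0.781
z(FA) = z(0.00125) = -3.023
d' = 0.781 − (-3.023) = 3.804

d-prime = 3.80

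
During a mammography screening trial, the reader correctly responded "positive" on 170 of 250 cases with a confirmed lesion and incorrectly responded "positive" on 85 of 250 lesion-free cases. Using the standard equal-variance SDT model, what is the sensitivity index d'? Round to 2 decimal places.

H = 170/250 = 0.6800
FA = 85/250 = 0.3400
Φ⁻¹(0.6800) = 0.468, Φ⁻¹(0.3400) = -0.412
d' = z(H) − z(FA) = 0.468 − (-0.412) = 0.880

d' = 0.88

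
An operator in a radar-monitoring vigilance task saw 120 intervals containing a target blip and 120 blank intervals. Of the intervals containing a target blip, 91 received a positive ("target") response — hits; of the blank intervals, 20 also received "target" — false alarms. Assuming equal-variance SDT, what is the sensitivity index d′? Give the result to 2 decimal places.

d′ = 1.67

H = 91/120 = 0.7583
FA = 20/120 = 0.1667
z(0.7583) = 0.701, z(0.1667) = -0.967
d' = z(H) − z(FA) = 0.701 − (-0.967) = 1.668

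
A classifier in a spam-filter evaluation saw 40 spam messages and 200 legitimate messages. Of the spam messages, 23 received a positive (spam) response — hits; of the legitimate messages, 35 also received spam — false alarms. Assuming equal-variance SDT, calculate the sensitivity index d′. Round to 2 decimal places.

d′ = 1.12

H = 23/40 = 0.5750
FA = 35/200 = 0.1750
z(H) = z(0.5750) = 0.189
z(FA) = z(0.1750) = -0.935
d' = z(H) − z(FA) = 0.189 − (-0.935) = 1.124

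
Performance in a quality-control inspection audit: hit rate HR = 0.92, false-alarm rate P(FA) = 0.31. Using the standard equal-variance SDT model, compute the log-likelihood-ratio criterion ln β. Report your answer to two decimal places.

Φ⁻¹(0.92) = 1.405, Φ⁻¹(0.31) = -0.496
ln β = −½·[z(H)² − z(FA)²] = −0.5 × (1.974 − 0.246) = -0.864

ln β = -0.86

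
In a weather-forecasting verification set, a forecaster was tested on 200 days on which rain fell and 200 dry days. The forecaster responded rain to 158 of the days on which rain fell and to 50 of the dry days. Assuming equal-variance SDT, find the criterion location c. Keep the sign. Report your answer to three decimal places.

c = -0.066

H = 158/200 = 0.7900
FA = 50/200 = 0.2500
z(H) = z(0.7900) = 0.8064
z(FA) = z(0.2500) = -0.6745
c = −½·[z(H) + z(FA)] = −0.5 × (0.8064 + (-0.6745)) = -0.06595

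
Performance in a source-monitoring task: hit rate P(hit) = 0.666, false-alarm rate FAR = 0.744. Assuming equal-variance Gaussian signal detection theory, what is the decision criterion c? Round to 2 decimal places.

z(H) = 0.429
z(FA) = 0.656
c = −½·[z(H) + z(FA)] = −0.5 × (0.429 + 0.656) = -0.5425

c = -0.54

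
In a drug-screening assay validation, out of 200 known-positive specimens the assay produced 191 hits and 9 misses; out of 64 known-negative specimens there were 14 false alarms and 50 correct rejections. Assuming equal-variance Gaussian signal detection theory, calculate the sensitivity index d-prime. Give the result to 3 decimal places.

d-prime = 2.472

H = 191/200 = 0.9550
FA = 14/64 = 0.2188
z(H) = z(0.9550) = 1.6954
z(FA) = z(0.2188) = -0.7763
d' = z(H) − z(FA) = 1.6954 − (-0.7763) = 2.4717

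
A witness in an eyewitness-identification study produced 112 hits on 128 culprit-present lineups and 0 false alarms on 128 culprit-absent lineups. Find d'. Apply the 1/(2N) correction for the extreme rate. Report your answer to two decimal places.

The false-alarm rate is 0/128 = 0, so apply the 1/(2N) correction: FA → 1/(2·128) = 0.00391.
z(H) = z(0.87500) = 1.150
z(FA) = z(0.00391) = -2.660
d' = 1.150 − (-2.660) = 3.810

d' = 3.81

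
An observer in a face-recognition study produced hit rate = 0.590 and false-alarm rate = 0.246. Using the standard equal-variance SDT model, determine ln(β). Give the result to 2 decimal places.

ln β = 0.21

Φ⁻¹(H) = 0.228
Φ⁻¹(FA) = -0.687
ln β = −½·[z(H)² − z(FA)²] = −0.5 × (0.052 − 0.472) = 0.210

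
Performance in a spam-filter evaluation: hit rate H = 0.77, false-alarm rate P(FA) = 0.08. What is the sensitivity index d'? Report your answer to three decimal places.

z(H) = z(0.77) = 0.7388
z(FA) = z(0.08) = -1.4051
d' = z(H) − z(FA) = 0.7388 − (-1.4051) = 2.1439

d' = 2.144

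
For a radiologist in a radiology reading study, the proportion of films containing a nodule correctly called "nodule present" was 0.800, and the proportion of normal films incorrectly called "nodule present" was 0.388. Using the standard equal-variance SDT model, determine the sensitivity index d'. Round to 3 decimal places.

z(H) = z(0.800) = 0.8416
z(FA) = z(0.388) = -0.2845
d' = z(H) − z(FA) = 0.8416 − (-0.2845) = 1.1261

d' = 1.126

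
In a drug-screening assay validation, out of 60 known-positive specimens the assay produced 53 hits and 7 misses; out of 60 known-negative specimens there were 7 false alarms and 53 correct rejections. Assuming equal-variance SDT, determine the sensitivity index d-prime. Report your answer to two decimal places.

d-prime = 2.38

H = 53/60 = 0.8833
FA = 7/60 = 0.1167
z(0.8833) = 1.192, z(0.1167) = -1.192
d' = z(H) − z(FA) = 1.192 − (-1.192) = 2.384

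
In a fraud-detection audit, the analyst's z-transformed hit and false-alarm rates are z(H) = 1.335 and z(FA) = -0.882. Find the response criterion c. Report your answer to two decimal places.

c = −½·[z(H) + z(FA)] = −½·(1.335 + (-0.882)) = -0.2265

c = -0.23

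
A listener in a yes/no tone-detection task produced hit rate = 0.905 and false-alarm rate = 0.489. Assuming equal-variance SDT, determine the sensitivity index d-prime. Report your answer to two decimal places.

d-prime = 1.34

Φ⁻¹(H) = Φ⁻¹(0.905) = 1.3106
Φ⁻¹(FA) = Φ⁻¹(0.489) = -0.0276
d' = z(H) − z(FA) = 1.3106 − (-0.0276) = 1.3382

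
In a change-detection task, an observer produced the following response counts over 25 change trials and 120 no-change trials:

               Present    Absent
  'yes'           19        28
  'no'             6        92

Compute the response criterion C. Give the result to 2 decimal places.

C = 0.01

H = 19/25 = 0.7600
FA = 28/120 = 0.2333
z(H) = z(0.7600) = 0.706
z(FA) = z(0.2333) = -0.728
c = −½·[z(H) + z(FA)] = −0.5 × (0.706 + (-0.728)) = 0.011
c > 0: the observer has a conservative response bias.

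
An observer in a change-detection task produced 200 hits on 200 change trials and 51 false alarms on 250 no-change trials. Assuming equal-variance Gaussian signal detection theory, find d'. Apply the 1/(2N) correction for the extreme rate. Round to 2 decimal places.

The hit rate is 200/200 = 1, so apply the 1/(2N) correction: H → 1 − 1/(2·200) = 0.99750.
z(H) = z(0.99750) = 2.807
z(FA) = z(0.20400) = -0.827
d' = 2.807 − (-0.827) = 3.634

d' = 3.63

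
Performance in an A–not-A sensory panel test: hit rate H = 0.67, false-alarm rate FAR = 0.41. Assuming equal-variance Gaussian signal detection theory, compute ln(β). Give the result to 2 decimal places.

z(H) = z(0.67) = 0.440
z(FA) = z(0.41) = -0.228
ln β = −½·[z(H)² − z(FA)²] = −0.5 × (0.194 − 0.052) = -0.071

ln β = -0.07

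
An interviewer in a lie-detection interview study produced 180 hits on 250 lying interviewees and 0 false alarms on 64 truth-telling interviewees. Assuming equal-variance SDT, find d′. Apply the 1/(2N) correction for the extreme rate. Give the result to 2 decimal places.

The false-alarm rate is 0/64 = 0, so apply the 1/(2N) correction: FA → 1/(2·64) = 0.00781.
z(H) = z(0.72000) = 0.583
z(FA) = z(0.00781) = -2.418
d' = 0.583 − (-2.418) = 3.001

d′ = 3.00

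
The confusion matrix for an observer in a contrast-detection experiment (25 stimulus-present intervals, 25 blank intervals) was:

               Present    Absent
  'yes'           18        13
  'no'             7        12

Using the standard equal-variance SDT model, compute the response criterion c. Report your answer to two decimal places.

H = 18/25 = 0.7200
FA = 13/25 = 0.5200
z(H) = z(0.7200) = 0.5828
z(FA) = z(0.5200) = 0.0502
c = −½·[z(H) + z(FA)] = −0.5 × (0.5828 + 0.0502) = -0.3165

c = -0.32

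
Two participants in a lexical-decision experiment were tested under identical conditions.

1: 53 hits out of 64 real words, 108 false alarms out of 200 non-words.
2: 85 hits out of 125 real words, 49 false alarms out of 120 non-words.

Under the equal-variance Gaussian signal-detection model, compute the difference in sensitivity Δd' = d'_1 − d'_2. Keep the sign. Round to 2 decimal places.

1: z(0.8281) = 0.947, z(0.5400) = 0.100, d' = 0.847
2: z(0.6800) = 0.468, z(0.4083) = -0.232, d' = 0.700
Δd' = d'_1 − d'_2 = 0.847 − 0.700 = 0.147
1 has the higher sensitivity.

Δd' = 0.15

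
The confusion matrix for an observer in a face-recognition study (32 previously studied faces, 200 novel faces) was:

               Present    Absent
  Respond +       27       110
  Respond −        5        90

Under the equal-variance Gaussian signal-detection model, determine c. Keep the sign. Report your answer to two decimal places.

H = 27/32 = 0.8438
FA = 110/200 = 0.5500
z(H) = z(0.8438) = 1.0102
z(FA) = z(0.5500) = 0.1257
c = −½·[z(H) + z(FA)] = −0.5 × (1.0102 + 0.1257) = -0.56795

c = -0.57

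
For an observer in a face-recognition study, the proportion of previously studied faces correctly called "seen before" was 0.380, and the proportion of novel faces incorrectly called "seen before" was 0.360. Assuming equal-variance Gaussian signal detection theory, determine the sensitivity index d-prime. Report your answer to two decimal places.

Φ⁻¹(H) = -0.305
Φ⁻¹(FA) = -0.358
d' = z(H) − z(FA) = -0.305 − (-0.358) = 0.053

d-prime = 0.05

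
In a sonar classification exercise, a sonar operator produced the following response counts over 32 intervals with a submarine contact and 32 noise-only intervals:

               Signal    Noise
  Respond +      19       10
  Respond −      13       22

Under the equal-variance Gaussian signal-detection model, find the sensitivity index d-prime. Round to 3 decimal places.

d-prime = 0.726

H = 19/32 = 0.5938
FA = 10/32 = 0.3125
z(0.5938) = 0.2373, z(0.3125) = -0.4888
d' = z(H) − z(FA) = 0.2373 − (-0.4888) = 0.7261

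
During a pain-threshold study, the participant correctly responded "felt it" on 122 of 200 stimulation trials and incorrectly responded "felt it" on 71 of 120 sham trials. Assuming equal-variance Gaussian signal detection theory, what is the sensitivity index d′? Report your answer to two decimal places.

d′ = 0.05

H = 122/200 = 0.6100
FA = 71/120 = 0.5917
Φ⁻¹(0.6100) = 0.279, Φ⁻¹(0.5917) = 0.232
d' = z(H) − z(FA) = 0.279 − 0.232 = 0.047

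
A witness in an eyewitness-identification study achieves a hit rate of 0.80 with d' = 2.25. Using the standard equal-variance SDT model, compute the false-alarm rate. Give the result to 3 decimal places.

false-alarm rate = 0.080

z(hit rate) = z(0.80) = 0.8416
z(FA) = z(H) − d' = 0.8416 − 2.25 = -1.4084
false-alarm rate = Φ(-1.4084) = 0.0795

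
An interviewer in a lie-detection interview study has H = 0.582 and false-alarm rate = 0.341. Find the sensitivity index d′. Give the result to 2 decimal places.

z(0.582) = 0.207, z(0.341) = -0.410
d' = z(H) − z(FA) = 0.207 − (-0.410) = 0.617

d′ = 0.62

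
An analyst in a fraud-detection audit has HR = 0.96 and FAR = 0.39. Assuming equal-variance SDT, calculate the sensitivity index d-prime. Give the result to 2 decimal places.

d-prime = 2.03

z(H) = z(0.96) = 1.7507
z(FA) = z(0.39) = -0.2793
d' = z(H) − z(FA) = 1.7507 − (-0.2793) = 2.0300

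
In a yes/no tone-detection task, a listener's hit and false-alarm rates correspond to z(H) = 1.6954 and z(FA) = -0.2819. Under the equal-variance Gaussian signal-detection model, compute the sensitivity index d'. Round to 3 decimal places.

d' = 1.977

d' = z(H) − z(FA) = 1.6954 − (-0.2819) = 1.9773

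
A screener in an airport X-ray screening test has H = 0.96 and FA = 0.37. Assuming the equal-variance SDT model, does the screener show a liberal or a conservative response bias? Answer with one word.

z(H) = 1.751, z(FA) = -0.332
c = −½·(z(H) + z(FA)) = -0.7095
c < 0 → liberal criterion (biased toward responding “yes”).

liberal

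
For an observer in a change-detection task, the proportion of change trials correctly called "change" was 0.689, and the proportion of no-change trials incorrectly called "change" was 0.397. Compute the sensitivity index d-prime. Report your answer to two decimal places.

z(H) = 0.4930
z(FA) = -0.2611
d' = z(H) − z(FA) = 0.4930 − (-0.2611) = 0.7541

d-prime = 0.75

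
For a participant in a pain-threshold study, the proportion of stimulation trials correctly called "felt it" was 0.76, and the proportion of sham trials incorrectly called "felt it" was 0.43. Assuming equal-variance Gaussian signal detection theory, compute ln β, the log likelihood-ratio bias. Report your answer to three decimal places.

z(H) = 0.7063
z(FA) = -0.1764
ln β = −½·[z(H)² − z(FA)²] = −0.5 × (0.4989 − 0.0311) = -0.2339

ln β = -0.234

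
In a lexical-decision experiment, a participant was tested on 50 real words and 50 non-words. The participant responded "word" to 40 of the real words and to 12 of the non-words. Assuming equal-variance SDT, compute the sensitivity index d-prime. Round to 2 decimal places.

d-prime = 1.55

H = 40/50 = 0.8000
FA = 12/50 = 0.2400
z(H) = z(0.8000) = 0.8416
z(FA) = z(0.2400) = -0.7063
d' = z(H) − z(FA) = 0.8416 − (-0.7063) = 1.5479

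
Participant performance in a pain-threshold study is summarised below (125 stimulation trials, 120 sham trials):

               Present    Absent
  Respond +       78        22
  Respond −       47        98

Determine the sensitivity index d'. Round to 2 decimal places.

d' = 1.22

H = 78/125 = 0.6240
FA = 22/120 = 0.1833
z(H) = z(0.6240) = 0.316
z(FA) = z(0.1833) = -0.903
d' = z(H) − z(FA) = 0.316 − (-0.903) = 1.219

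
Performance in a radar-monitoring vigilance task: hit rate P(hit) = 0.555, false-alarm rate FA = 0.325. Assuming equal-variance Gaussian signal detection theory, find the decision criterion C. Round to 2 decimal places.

Φ⁻¹(H) = Φ⁻¹(0.555) = 0.138
Φ⁻¹(FA) = Φ⁻¹(0.325) = -0.454
c = −½·[z(H) + z(FA)] = −0.5 × (0.138 + (-0.454)) = 0.158
c > 0: the operator has a conservative response bias.

C = 0.16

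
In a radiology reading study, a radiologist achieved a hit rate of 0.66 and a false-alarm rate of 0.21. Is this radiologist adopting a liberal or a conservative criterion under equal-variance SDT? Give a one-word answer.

z(H) = 0.412, z(FA) = -0.806
c = −½·(z(H) + z(FA)) = 0.197
c > 0 → conservative criterion (biased toward responding “no”).

conservative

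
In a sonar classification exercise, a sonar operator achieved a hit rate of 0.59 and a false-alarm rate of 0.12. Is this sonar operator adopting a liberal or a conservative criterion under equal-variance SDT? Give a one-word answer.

conservative

z(H) = 0.228, z(FA) = -1.175
c = −½·(z(H) + z(FA)) = 0.4735
c > 0 → conservative criterion (biased toward responding “no”).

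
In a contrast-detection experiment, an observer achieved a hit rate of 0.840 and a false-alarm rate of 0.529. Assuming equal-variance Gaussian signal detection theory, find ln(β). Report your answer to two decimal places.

ln β = -0.49

z(0.840) = 0.994, z(0.529) = 0.073
ln β = −½·[z(H)² − z(FA)²] = −0.5 × (0.988 − 0.005) = -0.4915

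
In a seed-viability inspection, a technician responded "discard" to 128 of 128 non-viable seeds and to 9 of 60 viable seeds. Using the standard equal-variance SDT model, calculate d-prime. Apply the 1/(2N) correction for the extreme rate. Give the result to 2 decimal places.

d-prime = 3.70

The hit rate is 128/128 = 1, so apply the 1/(2N) correction: H → 1 − 1/(2·128) = 0.99609.
z(H) = z(0.99609) = 2.660
z(FA) = z(0.15000) = -1.036
d' = 2.660 − (-1.036) = 3.696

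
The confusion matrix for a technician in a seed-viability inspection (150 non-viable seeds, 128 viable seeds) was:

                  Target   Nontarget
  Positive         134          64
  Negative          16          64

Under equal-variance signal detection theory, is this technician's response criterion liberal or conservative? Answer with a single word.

liberal

z(H) = 1.244, z(FA) = 0.000
c = −½·(z(H) + z(FA)) = -0.622
c < 0 → liberal criterion (biased toward responding “yes”).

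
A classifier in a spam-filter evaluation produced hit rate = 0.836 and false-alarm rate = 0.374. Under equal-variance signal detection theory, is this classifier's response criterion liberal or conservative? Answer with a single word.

liberal

z(H) = 0.978, z(FA) = -0.321
c = −½·(z(H) + z(FA)) = -0.3285
c < 0 → liberal criterion (biased toward responding “yes”).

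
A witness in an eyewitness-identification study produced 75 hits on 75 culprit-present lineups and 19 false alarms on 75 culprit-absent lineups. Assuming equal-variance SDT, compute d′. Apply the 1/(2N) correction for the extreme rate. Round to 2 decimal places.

The hit rate is 75/75 = 1, so apply the 1/(2N) correction: H → 1 − 1/(2·75) = 0.99333.
z(H) = z(0.99333) = 2.475
z(FA) = z(0.25333) = -0.664
d' = 2.475 − (-0.664) = 3.139

d′ = 3.14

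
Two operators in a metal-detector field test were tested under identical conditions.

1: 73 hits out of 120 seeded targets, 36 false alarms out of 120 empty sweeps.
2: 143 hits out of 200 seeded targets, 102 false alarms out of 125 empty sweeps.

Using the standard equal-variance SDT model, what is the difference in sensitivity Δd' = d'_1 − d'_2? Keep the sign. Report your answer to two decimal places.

1: z(0.6083) = 0.275, z(0.3000) = -0.524, d' = 0.799
2: z(0.7150) = 0.568, z(0.8160) = 0.900, d' = -0.332
Δd' = d'_1 − d'_2 = 0.799 − (-0.332) = 1.131
1 has the higher sensitivity.

Δd' = 1.13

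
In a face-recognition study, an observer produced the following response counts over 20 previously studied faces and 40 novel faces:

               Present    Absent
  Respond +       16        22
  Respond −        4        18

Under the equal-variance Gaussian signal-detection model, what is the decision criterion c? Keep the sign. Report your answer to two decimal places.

c = -0.48

H = 16/20 = 0.8000
FA = 22/40 = 0.5500
z(H) = 0.842
z(FA) = 0.126
c = −½·[z(H) + z(FA)] = −0.5 × (0.842 + 0.126) = -0.484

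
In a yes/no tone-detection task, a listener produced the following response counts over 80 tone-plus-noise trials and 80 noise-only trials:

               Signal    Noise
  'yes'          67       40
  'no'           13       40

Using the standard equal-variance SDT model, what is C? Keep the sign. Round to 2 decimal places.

C = -0.49

H = 67/80 = 0.8375
FA = 40/80 = 0.5000
z(H) = 0.984
z(FA) = 0.000
c = −½·[z(H) + z(FA)] = −0.5 × (0.984 + 0.000) = -0.492
c < 0: the listener has a liberal response bias.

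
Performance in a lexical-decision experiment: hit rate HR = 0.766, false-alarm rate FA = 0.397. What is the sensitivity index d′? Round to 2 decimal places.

Φ⁻¹(0.766) = 0.726, Φ⁻¹(0.397) = -0.261
d' = z(H) − z(FA) = 0.726 − (-0.261) = 0.987

d′ = 0.99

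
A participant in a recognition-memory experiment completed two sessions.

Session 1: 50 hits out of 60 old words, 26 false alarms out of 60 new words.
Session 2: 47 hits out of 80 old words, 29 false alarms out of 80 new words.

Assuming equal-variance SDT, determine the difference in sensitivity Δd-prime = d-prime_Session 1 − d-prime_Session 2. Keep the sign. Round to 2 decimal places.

Session 1: z(0.8333) = 0.967, z(0.4333) = -0.168, d' = 1.135
Session 2: z(0.5875) = 0.221, z(0.3625) = -0.352, d' = 0.573
Δd' = d'_Session 1 − d'_Session 2 = 1.135 − 0.573 = 0.562
Session 1 has the higher sensitivity.

Δd-prime = 0.56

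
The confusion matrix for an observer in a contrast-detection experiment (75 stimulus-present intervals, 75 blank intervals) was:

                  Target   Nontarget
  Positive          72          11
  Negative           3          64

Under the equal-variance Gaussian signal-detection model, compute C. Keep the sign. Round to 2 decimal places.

H = 72/75 = 0.9600
FA = 11/75 = 0.1467
z(H) = z(0.9600) = 1.751
z(FA) = z(0.1467) = -1.051
c = −½·[z(H) + z(FA)] = −0.5 × (1.751 + (-1.051)) = -0.350

C = -0.35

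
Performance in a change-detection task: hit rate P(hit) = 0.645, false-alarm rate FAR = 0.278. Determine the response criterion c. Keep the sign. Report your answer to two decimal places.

z(H) = z(0.645) = 0.3719
z(FA) = z(0.278) = -0.5888
c = −½·[z(H) + z(FA)] = −0.5 × (0.3719 + (-0.5888)) = 0.10845
c > 0: the observer has a conservative response bias.

c = 0.11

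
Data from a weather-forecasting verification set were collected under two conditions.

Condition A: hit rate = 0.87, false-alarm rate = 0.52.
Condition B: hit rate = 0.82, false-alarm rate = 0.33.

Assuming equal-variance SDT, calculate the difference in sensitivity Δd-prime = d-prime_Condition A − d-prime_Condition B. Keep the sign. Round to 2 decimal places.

Δd-prime = -0.28

Condition A: z(0.87) = 1.126, z(0.52) = 0.050, d' = 1.076
Condition B: z(0.82) = 0.915, z(0.33) = -0.440, d' = 1.355
Δd' = d'_Condition A − d'_Condition B = 1.076 − 1.355 = -0.279
Condition B has the higher sensitivity.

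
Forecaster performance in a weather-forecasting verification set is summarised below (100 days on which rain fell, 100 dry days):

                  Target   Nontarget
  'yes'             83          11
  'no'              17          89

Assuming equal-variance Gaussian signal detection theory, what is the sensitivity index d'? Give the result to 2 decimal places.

H = 83/100 = 0.8300
FA = 11/100 = 0.1100
z(H) = 0.954
z(FA) = -1.227
d' = z(H) − z(FA) = 0.954 − (-1.227) = 2.181

d' = 2.18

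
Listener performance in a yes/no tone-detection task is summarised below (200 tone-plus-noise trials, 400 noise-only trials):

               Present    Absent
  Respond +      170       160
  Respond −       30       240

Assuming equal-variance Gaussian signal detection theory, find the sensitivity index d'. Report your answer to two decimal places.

H = 170/200 = 0.8500
FA = 160/400 = 0.4000
z(H) = z(0.8500) = 1.0364
z(FA) = z(0.4000) = -0.2533
d' = z(H) − z(FA) = 1.0364 − (-0.2533) = 1.2897

d' = 1.29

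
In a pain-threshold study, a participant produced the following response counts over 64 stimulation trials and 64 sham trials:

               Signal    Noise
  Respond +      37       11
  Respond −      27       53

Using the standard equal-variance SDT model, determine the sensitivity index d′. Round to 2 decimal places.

H = 37/64 = 0.5781
FA = 11/64 = 0.1719
z(0.5781) = 0.197, z(0.1719) = -0.947
d' = z(H) − z(FA) = 0.197 − (-0.947) = 1.144

d′ = 1.14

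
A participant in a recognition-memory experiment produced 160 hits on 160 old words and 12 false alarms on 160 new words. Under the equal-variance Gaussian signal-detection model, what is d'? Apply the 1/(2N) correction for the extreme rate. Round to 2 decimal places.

d' = 4.17

The hit rate is 160/160 = 1, so apply the 1/(2N) correction: H → 1 − 1/(2·160) = 0.99687.
z(H) = z(0.99687) = 2.734
z(FA) = z(0.07500) = -1.440
d' = 2.734 − (-1.440) = 4.174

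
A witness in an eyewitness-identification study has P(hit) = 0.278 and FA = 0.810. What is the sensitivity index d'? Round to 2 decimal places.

Φ⁻¹(H) = Φ⁻¹(0.278) = -0.5888
Φ⁻¹(FA) = Φ⁻¹(0.810) = 0.8779
d' = z(H) − z(FA) = -0.5888 − 0.8779 = -1.4667

d' = -1.47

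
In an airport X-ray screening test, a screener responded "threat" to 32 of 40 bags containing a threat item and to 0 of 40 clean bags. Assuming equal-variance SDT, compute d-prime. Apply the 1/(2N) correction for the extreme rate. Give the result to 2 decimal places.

d-prime = 3.08

The false-alarm rate is 0/40 = 0, so apply the 1/(2N) correction: FA → 1/(2·40) = 0.01250.
z(H) = z(0.80000) = 0.842
z(FA) = z(0.01250) = -2.241
d' = 0.842 − (-2.241) = 3.083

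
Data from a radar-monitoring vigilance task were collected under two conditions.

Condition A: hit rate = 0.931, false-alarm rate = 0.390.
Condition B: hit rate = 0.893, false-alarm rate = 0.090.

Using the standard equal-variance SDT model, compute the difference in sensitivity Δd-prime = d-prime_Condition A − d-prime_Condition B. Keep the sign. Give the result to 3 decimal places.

Condition A: z(0.931) = 1.4833, z(0.390) = -0.2793, d' = 1.7626
Condition B: z(0.893) = 1.2426, z(0.090) = -1.3408, d' = 2.5834
Δd' = d'_Condition A − d'_Condition B = 1.7626 − 2.5834 = -0.8208
Condition B has the higher sensitivity.

Δd-prime = -0.821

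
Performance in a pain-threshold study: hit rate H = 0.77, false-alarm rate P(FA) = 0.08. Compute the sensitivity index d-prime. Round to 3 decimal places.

d-prime = 2.144

Φ⁻¹(H) = Φ⁻¹(0.77) = 0.7388
Φ⁻¹(FA) = Φ⁻¹(0.08) = -1.4051
d' = z(H) − z(FA) = 0.7388 − (-1.4051) = 2.1439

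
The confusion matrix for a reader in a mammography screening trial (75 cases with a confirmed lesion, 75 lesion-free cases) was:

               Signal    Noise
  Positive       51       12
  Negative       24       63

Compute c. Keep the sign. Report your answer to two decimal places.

c = 0.26

H = 51/75 = 0.6800
FA = 12/75 = 0.1600
Φ⁻¹(H) = 0.4677
Φ⁻¹(FA) = -0.9945
c = −½·[z(H) + z(FA)] = −0.5 × (0.4677 + (-0.9945)) = 0.2634
c > 0: the reader has a conservative response bias.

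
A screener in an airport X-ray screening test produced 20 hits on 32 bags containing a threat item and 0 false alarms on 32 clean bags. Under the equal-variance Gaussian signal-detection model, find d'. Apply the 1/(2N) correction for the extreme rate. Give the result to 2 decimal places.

d' = 2.47

The false-alarm rate is 0/32 = 0, so apply the 1/(2N) correction: FA → 1/(2·32) = 0.01562.
z(H) = z(0.62500) = 0.319
z(FA) = z(0.01562) = -2.154
d' = 0.319 − (-2.154) = 2.473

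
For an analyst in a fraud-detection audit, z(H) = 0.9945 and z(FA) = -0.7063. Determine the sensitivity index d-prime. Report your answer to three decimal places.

d' = z(H) − z(FA) = 0.9945 − (-0.7063) = 1.7008

d-prime = 1.701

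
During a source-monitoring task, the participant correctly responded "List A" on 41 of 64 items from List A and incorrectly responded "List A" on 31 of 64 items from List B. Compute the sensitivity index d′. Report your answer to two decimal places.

d′ = 0.40

H = 41/64 = 0.6406
FA = 31/64 = 0.4844
z(0.6406) = 0.360, z(0.4844) = -0.039
d' = z(H) − z(FA) = 0.360 − (-0.039) = 0.399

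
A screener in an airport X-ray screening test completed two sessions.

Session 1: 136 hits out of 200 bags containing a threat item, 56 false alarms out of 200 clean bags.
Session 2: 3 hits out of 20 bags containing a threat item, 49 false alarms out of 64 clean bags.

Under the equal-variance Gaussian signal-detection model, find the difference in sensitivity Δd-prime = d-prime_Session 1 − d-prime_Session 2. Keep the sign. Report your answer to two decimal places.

Δd-prime = 2.81

Session 1: z(0.6800) = 0.468, z(0.2800) = -0.583, d' = 1.051
Session 2: z(0.1500) = -1.036, z(0.7656) = 0.724, d' = -1.760
Δd' = d'_Session 1 − d'_Session 2 = 1.051 − (-1.760) = 2.811
Session 1 has the higher sensitivity.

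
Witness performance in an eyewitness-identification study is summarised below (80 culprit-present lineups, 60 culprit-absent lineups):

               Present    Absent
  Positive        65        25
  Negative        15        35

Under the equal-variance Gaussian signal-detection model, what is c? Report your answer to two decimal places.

c = -0.34

H = 65/80 = 0.8125
FA = 25/60 = 0.4167
z(0.8125) = 0.887, z(0.4167) = -0.210
c = −½·[z(H) + z(FA)] = −0.5 × (0.887 + (-0.210)) = -0.3385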